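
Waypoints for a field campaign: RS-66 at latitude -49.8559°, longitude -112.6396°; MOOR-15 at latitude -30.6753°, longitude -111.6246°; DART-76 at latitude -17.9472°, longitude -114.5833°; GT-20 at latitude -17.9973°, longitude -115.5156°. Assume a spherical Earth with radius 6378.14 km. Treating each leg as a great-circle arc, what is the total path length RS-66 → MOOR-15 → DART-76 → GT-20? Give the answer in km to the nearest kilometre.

3684 km

RS-66→MOOR-15: c = 0.335029 rad, d = 2136.86 km
MOOR-15→DART-76: c = 0.227045 rad, d = 1448.12 km
DART-76→GT-20: c = 0.015502 rad, d = 98.88 km
Total = 2136.86 + 1448.12 + 98.88 = 3683.86 km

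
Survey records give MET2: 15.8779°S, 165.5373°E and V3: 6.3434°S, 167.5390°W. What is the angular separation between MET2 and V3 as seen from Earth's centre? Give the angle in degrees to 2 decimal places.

Δφ = 9.5345°,  Δλ = 26.9237°
a = sin²(Δφ/2) + cos φ₁ cos φ₂ sin²(Δλ/2) = 0.058715
c = 2·arcsin(√a) = 0.489496 rad = 28.0460°

28.05°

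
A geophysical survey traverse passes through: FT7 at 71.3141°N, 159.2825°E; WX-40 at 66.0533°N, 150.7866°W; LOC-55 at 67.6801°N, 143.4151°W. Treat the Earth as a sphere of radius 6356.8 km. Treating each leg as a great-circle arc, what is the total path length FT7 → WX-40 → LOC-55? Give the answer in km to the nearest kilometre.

FT7→WX-40: c = 0.319296 rad, d = 2029.70 km
WX-40→LOC-55: c = 0.057923 rad, d = 368.20 km
Total = 2029.70 + 368.20 = 2397.91 km

2398 km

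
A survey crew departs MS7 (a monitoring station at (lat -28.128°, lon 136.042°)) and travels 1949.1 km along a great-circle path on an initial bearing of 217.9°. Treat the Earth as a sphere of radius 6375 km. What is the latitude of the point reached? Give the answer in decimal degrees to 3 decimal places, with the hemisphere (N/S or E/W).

δ = d/R = 1949.1/6375 = 0.305741 rad
φ₂ = arcsin(sin φ₁ cos δ + cos φ₁ sin δ cos θ)
   = arcsin(-0.47144·0.95362 + 0.88190·0.30100·-0.78908) = -41.22688°
λ₂ = λ₁ + atan2(sin θ sin δ cos φ₁, cos δ − sin φ₁ sin φ₂) = 121.81035°

41.227°S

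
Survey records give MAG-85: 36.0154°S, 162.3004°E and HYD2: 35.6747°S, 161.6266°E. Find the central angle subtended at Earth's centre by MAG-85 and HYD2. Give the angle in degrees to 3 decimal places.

Δφ = 0.3407°,  Δλ = -0.6738°
a = sin²(Δφ/2) + cos φ₁ cos φ₂ sin²(Δλ/2) = 0.000032
c = 2·arcsin(√a) = 0.011235 rad = 0.6437°

0.644°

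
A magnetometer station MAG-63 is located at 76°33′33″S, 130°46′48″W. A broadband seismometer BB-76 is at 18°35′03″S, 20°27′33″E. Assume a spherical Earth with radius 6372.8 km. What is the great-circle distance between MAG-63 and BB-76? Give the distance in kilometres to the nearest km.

MAG-63: φ = -76.55917°, λ = -130.78000°
BB-76: φ = -18.58417°, λ = +20.45917°
Δφ = 57.9750°,  Δλ = 151.2392°
a = sin²(Δφ/2) + cos φ₁ cos φ₂ sin²(Δλ/2) = 0.441586
c = 2·arcsin(√a) = 1.453702 rad = 83.2910°
d = R·c = 6372.8 × 1.453702 = 9264.1 km

9264 km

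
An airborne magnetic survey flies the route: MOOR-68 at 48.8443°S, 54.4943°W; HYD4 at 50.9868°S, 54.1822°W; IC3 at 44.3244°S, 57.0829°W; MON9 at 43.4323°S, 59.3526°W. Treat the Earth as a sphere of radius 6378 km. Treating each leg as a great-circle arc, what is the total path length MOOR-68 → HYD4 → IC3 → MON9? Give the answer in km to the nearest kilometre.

1220 km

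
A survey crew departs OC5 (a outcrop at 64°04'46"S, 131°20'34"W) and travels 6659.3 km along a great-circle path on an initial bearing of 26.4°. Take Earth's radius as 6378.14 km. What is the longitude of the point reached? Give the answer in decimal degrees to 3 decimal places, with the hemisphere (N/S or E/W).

108.582°W

OC5: φ = -64.07944°, λ = -131.34278°
δ = d/R = 6659.3/6378.14 = 1.044082 rad
φ₂ = arcsin(sin φ₁ cos δ + cos φ₁ sin δ cos θ)
   = arcsin(-0.89940·0.50270 + 0.43712·0.86446·0.89571) = -6.52607°
λ₂ = λ₁ + atan2(sin θ sin δ cos φ₁, cos δ − sin φ₁ sin φ₂) = -108.58242°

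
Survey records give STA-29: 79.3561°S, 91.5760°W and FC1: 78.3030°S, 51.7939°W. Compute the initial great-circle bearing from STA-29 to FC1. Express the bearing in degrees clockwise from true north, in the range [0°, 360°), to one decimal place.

Δλ = 39.7821°
y = sin Δλ · cos φ₂ = 0.129725
x = cos φ₁ sin φ₂ − sin φ₁ cos φ₂ cos Δλ = -0.027750
θ = atan2(y, x) = 102.0745° → 102.0745° (mod 360°)

102.1°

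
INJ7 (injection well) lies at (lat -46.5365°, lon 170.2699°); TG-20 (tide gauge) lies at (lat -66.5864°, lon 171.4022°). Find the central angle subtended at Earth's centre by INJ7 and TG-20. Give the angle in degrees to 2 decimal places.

Δφ = -20.0499°,  Δλ = 1.1323°
a = sin²(Δφ/2) + cos φ₁ cos φ₂ sin²(Δλ/2) = 0.030329
c = 2·arcsin(√a) = 0.350092 rad = 20.0588°

20.06°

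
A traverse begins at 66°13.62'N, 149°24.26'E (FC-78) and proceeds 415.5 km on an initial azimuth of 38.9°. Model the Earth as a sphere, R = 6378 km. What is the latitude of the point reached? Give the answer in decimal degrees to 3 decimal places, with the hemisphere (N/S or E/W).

FC-78: φ = +66.22700°, λ = +149.40433°
δ = d/R = 415.5/6378 = 0.065146 rad
φ₂ = arcsin(sin φ₁ cos δ + cos φ₁ sin δ cos θ)
   = arcsin(0.91515·0.99788 + 0.40311·0.06510·0.77824) = 69.00819°
λ₂ = λ₁ + atan2(sin θ sin δ cos φ₁, cos δ − sin φ₁ sin φ₂) = 155.95696°

69.008°N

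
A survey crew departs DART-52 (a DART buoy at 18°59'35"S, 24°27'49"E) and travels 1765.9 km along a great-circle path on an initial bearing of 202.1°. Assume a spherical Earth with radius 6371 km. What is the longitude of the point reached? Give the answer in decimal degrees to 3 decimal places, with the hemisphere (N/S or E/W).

17.367°E

DART-52: φ = -18.99306°, λ = +24.46361°
δ = d/R = 1765.9/6371 = 0.277178 rad
φ₂ = arcsin(sin φ₁ cos δ + cos φ₁ sin δ cos θ)
   = arcsin(-0.32545·0.96183 + 0.94556·0.27364·-0.92653) = -33.55697°
λ₂ = λ₁ + atan2(sin θ sin δ cos φ₁, cos δ − sin φ₁ sin φ₂) = 17.36713°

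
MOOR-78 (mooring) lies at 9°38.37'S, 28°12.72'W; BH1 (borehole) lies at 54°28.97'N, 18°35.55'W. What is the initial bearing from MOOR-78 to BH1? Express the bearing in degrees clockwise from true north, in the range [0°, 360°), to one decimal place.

6.2°

MOOR-78: φ = -9.63950°, λ = -28.21200°
BH1: φ = +54.48283°, λ = -18.59250°
Δλ = 9.6195°
y = sin Δλ · cos φ₂ = 0.097079
x = cos φ₁ sin φ₂ − sin φ₁ cos φ₂ cos Δλ = 0.898360
θ = atan2(y, x) = 6.1676° → 6.1676° (mod 360°)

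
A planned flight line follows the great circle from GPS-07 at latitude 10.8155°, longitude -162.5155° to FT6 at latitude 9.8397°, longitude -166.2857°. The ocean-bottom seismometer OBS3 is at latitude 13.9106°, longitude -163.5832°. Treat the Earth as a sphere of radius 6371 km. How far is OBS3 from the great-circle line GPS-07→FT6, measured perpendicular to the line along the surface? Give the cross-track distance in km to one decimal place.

δ₁₃ = central angle GPS-07→OBS3 = 0.057003 rad  (haversine)
θ₁₃ = bearing GPS-07→OBS3 = 341.490°,  θ₁₂ = bearing GPS-07→FT6 = 255.604°
dₓₜ = R·arcsin(sin δ₁₃ · sin(θ₁₃ − θ₁₂)) = 6371·arcsin(0.05697·sin(85.886°)) = 362.231 km
|dₓₜ| = 362.231 km

362.2 km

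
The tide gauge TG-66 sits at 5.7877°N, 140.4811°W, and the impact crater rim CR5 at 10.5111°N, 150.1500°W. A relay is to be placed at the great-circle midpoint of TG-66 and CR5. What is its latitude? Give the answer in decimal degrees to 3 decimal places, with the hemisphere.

8.178°N

Bx = cos φ₂ cos Δλ = 0.969253,  By = cos φ₂ sin Δλ = -0.165136
φₘ = atan2(sin φ₁ + sin φ₂, √((cos φ₁ + Bx)² + By²)) = 8.17810°
λₘ = λ₁ + atan2(By, cos φ₁ + Bx) = -145.28693°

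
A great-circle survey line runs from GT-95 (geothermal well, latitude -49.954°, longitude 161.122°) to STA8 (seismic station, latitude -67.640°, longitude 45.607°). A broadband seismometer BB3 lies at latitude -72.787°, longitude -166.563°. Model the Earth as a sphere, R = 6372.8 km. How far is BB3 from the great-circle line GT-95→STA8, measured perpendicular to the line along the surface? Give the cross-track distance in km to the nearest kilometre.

2108 km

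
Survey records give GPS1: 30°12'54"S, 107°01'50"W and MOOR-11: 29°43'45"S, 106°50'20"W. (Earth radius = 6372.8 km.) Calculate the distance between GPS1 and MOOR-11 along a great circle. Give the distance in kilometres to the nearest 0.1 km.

GPS1: φ = -30.21500°, λ = -107.03056°
MOOR-11: φ = -29.72917°, λ = -106.83889°
Δφ = 0.4858°,  Δλ = 0.1917°
a = sin²(Δφ/2) + cos φ₁ cos φ₂ sin²(Δλ/2) = 0.000020
c = 2·arcsin(√a) = 0.008961 rad = 0.5134°
d = R·c = 6372.8 × 0.008961 = 57.1 km

57.1 km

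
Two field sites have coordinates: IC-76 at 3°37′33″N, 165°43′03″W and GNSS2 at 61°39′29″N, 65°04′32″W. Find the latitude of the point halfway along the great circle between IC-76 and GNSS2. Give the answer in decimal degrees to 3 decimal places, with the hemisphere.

IC-76: φ = +3.62583°, λ = -165.71750°
GNSS2: φ = +61.65806°, λ = -65.07556°
Bx = cos φ₂ cos Δλ = -0.087669,  By = cos φ₂ sin Δλ = 0.466567
φₘ = atan2(sin φ₁ + sin φ₂, √((cos φ₁ + Bx)² + By²)) = 42.68301°
λₘ = λ₁ + atan2(By, cos φ₁ + Bx) = -138.58117°

42.683°N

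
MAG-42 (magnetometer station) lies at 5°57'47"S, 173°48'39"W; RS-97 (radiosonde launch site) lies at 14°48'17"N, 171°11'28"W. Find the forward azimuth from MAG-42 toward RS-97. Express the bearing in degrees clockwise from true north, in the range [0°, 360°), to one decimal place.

7.1°

MAG-42: φ = -5.96306°, λ = -173.81083°
RS-97: φ = +14.80472°, λ = -171.19111°
Δλ = 2.6197°
y = sin Δλ · cos φ₂ = 0.044189
x = cos φ₁ sin φ₂ − sin φ₁ cos φ₂ cos Δλ = 0.354476
θ = atan2(y, x) = 7.1059° → 7.1059° (mod 360°)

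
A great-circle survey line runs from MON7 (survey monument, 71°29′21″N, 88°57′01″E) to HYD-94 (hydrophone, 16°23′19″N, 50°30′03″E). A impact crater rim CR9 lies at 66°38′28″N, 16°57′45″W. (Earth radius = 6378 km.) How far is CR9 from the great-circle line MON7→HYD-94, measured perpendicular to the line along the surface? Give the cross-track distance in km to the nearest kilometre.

MON7: φ = +71.48917°, λ = +88.95028°
HYD-94: φ = +16.38861°, λ = +50.50083°
CR9: φ = +66.64111°, λ = -16.96250°
δ₁₃ = central angle MON7→CR9 = 0.580788 rad  (haversine)
θ₁₃ = bearing MON7→CR9 = 315.978°,  θ₁₂ = bearing MON7→HYD-94 = 223.763°
dₓₜ = R·arcsin(sin δ₁₃ · sin(θ₁₃ − θ₁₂)) = 6378·arcsin(0.54868·sin(92.215°)) = 3701.137 km
|dₓₜ| = 3701.137 km

3701 km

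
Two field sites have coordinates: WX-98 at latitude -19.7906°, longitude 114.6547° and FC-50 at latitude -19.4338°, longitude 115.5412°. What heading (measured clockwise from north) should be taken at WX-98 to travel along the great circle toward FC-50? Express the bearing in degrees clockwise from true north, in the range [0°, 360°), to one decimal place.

67.0°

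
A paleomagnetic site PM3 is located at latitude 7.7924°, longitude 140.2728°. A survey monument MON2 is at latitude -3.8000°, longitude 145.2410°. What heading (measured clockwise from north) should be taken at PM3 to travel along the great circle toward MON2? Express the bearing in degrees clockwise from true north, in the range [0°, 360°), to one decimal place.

156.7°

Δλ = 4.9682°
y = sin Δλ · cos φ₂ = 0.086412
x = cos φ₁ sin φ₂ − sin φ₁ cos φ₂ cos Δλ = -0.200440
θ = atan2(y, x) = 156.6784° → 156.6784° (mod 360°)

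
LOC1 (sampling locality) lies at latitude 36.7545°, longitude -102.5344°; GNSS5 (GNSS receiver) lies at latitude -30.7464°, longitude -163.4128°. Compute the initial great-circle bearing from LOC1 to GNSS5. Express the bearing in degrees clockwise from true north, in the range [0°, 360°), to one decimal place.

228.7°

Δλ = -60.8784°
y = sin Δλ · cos φ₂ = -0.750796
x = cos φ₁ sin φ₂ − sin φ₁ cos φ₂ cos Δλ = -0.659889
θ = atan2(y, x) = -131.3129° → 228.6871° (mod 360°)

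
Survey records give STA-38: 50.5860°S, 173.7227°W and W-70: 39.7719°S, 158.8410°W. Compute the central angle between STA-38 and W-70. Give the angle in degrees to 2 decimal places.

15.01°

Δφ = 10.8141°,  Δλ = 14.8817°
a = sin²(Δφ/2) + cos φ₁ cos φ₂ sin²(Δλ/2) = 0.017064
c = 2·arcsin(√a) = 0.262004 rad = 15.0117°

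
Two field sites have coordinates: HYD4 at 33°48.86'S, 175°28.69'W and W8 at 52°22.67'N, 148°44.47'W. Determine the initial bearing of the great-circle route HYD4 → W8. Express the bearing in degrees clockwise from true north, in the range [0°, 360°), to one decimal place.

15.9°

HYD4: φ = -33.81433°, λ = -175.47817°
W8: φ = +52.37783°, λ = -148.74117°
Δλ = 26.7370°
y = sin Δλ · cos φ₂ = 0.274640
x = cos φ₁ sin φ₂ − sin φ₁ cos φ₂ cos Δλ = 0.961470
θ = atan2(y, x) = 15.9418° → 15.9418° (mod 360°)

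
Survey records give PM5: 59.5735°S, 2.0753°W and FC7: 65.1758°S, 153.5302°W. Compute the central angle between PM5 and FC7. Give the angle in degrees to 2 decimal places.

Δφ = -5.6023°,  Δλ = -151.4549°
a = sin²(Δφ/2) + cos φ₁ cos φ₂ sin²(Δλ/2) = 0.202084
c = 2·arcsin(√a) = 0.932495 rad = 53.4280°

53.43°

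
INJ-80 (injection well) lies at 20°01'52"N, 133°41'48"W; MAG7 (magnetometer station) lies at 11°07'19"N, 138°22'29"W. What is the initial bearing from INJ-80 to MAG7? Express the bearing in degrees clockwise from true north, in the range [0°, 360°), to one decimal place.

INJ-80: φ = +20.03111°, λ = -133.69667°
MAG7: φ = +11.12194°, λ = -138.37472°
Δλ = -4.6781°
y = sin Δλ · cos φ₂ = -0.080025
x = cos φ₁ sin φ₂ − sin φ₁ cos φ₂ cos Δλ = -0.153749
θ = atan2(y, x) = -152.5034° → 207.4966° (mod 360°)

207.5°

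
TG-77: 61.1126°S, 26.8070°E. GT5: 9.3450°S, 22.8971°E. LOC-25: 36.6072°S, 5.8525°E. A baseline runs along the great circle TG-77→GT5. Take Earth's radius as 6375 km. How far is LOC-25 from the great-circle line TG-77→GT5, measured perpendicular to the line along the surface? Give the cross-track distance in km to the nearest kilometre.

δ₁₃ = central angle TG-77→LOC-25 = 0.485857 rad  (haversine)
θ₁₃ = bearing TG-77→LOC-25 = 322.064°,  θ₁₂ = bearing TG-77→GT5 = 355.092°
dₓₜ = R·arcsin(sin δ₁₃ · sin(θ₁₃ − θ₁₂)) = 6375·arcsin(0.46697·sin(-33.028°)) = -1640.601 km
|dₓₜ| = 1640.601 km

1641 km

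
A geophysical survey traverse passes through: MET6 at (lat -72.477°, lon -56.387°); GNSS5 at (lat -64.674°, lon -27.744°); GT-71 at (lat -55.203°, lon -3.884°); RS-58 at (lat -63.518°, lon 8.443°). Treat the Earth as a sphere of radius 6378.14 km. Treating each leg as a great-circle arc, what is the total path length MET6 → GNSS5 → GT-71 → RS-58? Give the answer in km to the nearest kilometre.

MET6→GNSS5: c = 0.224169 rad, d = 1429.78 km
GNSS5→GT-71: c = 0.263416 rad, d = 1680.10 km
GT-71→RS-58: c = 0.181239 rad, d = 1155.97 km
Total = 1429.78 + 1680.10 + 1155.97 = 4265.85 km

4266 km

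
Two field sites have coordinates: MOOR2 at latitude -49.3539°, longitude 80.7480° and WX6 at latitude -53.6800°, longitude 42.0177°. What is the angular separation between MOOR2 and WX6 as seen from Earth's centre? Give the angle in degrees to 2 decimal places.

24.17°

Δφ = -4.3261°,  Δλ = -38.7303°
a = sin²(Δφ/2) + cos φ₁ cos φ₂ sin²(Δλ/2) = 0.043845
c = 2·arcsin(√a) = 0.421904 rad = 24.1733°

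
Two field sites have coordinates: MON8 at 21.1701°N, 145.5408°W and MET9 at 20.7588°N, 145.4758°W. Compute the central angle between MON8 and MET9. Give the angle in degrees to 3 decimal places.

0.416°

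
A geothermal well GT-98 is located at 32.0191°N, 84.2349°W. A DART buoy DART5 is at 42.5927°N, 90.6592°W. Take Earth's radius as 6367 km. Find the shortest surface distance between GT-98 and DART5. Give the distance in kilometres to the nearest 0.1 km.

Δφ = 10.5736°,  Δλ = -6.4243°
a = sin²(Δφ/2) + cos φ₁ cos φ₂ sin²(Δλ/2) = 0.010450
c = 2·arcsin(√a) = 0.204806 rad = 11.7345°
d = R·c = 6367 × 0.204806 = 1304.0 km

1304.0 km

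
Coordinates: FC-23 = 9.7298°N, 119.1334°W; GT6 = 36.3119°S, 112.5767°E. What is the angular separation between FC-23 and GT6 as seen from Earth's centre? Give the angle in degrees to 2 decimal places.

126.31°

Δφ = -46.0417°,  Δλ = -128.2899°
a = sin²(Δφ/2) + cos φ₁ cos φ₂ sin²(Δλ/2) = 0.796104
c = 2·arcsin(√a) = 2.204592 rad = 126.3138°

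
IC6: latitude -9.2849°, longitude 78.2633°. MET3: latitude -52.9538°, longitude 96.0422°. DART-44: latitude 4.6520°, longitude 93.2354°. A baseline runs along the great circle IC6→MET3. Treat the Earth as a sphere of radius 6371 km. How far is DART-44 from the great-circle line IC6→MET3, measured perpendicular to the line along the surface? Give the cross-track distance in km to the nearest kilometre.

2002 km

δ₁₃ = central angle IC6→DART-44 = 0.356373 rad  (haversine)
θ₁₃ = bearing IC6→DART-44 = 47.568°,  θ₁₂ = bearing IC6→MET3 = 165.177°
dₓₜ = R·arcsin(sin δ₁₃ · sin(θ₁₃ − θ₁₂)) = 6371·arcsin(0.34888·sin(-117.610°)) = -2002.395 km
|dₓₜ| = 2002.395 km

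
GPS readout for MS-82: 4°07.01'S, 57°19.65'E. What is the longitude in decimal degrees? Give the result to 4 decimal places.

57.3275°E

57° + 19.65′/60 = 57 + 0.32750 = 57.3275°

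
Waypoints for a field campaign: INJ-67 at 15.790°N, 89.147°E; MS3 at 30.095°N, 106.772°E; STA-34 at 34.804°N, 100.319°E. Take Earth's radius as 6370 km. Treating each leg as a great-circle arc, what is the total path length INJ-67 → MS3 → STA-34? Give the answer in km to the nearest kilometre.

3199 km

INJ-67→MS3: c = 0.376619 rad, d = 2399.07 km
MS3→STA-34: c = 0.125593 rad, d = 800.03 km
Total = 2399.07 + 800.03 = 3199.09 km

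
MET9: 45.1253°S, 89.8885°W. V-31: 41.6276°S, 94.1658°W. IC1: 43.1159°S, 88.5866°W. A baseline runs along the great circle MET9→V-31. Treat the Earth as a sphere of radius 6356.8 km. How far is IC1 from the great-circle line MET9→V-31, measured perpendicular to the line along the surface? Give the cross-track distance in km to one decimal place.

228.8 km

δ₁₃ = central angle MET9→IC1 = 0.038677 rad  (haversine)
θ₁₃ = bearing MET9→IC1 = 25.399°,  θ₁₂ = bearing MET9→V-31 = 316.880°
dₓₜ = R·arcsin(sin δ₁₃ · sin(θ₁₃ − θ₁₂)) = 6356.8·arcsin(0.03867·sin(-291.481°)) = 228.778 km
|dₓₜ| = 228.778 km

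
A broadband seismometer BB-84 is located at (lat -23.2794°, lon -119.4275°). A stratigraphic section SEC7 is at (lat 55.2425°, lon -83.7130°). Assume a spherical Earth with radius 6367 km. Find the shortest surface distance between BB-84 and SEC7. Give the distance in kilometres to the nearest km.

9360 km

Δφ = 78.5219°,  Δλ = 35.7145°
a = sin²(Δφ/2) + cos φ₁ cos φ₂ sin²(Δλ/2) = 0.449747
c = 2·arcsin(√a) = 1.470121 rad = 84.2317°
d = R·c = 6367 × 1.470121 = 9360.3 km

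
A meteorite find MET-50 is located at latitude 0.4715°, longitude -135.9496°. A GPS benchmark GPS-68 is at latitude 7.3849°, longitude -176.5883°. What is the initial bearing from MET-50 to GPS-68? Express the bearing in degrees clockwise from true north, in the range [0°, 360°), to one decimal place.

280.7°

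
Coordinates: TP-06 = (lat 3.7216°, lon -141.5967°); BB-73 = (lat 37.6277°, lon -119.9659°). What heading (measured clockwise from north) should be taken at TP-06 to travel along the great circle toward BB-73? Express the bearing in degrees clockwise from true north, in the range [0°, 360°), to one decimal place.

27.5°

Δλ = 21.6308°
y = sin Δλ · cos φ₂ = 0.291948
x = cos φ₁ sin φ₂ − sin φ₁ cos φ₂ cos Δλ = 0.561454
θ = atan2(y, x) = 27.4738° → 27.4738° (mod 360°)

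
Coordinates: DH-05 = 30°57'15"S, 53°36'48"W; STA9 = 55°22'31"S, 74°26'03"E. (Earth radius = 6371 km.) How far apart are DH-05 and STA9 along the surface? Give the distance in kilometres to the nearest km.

DH-05: φ = -30.95417°, λ = -53.61333°
STA9: φ = -55.37528°, λ = +74.43417°
Δφ = -24.4211°,  Δλ = 128.0475°
a = sin²(Δφ/2) + cos φ₁ cos φ₂ sin²(Δλ/2) = 0.438529
c = 2·arcsin(√a) = 1.447543 rad = 82.9381°
d = R·c = 6371 × 1.447543 = 9222.3 km

9222 km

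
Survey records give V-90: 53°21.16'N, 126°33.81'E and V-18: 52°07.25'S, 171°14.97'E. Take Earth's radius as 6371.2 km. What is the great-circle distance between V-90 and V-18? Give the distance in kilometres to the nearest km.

V-90: φ = +53.35267°, λ = +126.56350°
V-18: φ = -52.12083°, λ = +171.24950°
Δφ = -105.4735°,  Δλ = 44.6860°
a = sin²(Δφ/2) + cos φ₁ cos φ₂ sin²(Δλ/2) = 0.686359
c = 2·arcsin(√a) = 1.952733 rad = 111.8834°
d = R·c = 6371.2 × 1.952733 = 12441.3 km

12441 km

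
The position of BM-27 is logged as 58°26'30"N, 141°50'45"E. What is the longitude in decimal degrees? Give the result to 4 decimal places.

141° + 50′/60 + 45″/3600 = 141 + 0.83333 + 0.01250 = 141.8458°

141.8458°E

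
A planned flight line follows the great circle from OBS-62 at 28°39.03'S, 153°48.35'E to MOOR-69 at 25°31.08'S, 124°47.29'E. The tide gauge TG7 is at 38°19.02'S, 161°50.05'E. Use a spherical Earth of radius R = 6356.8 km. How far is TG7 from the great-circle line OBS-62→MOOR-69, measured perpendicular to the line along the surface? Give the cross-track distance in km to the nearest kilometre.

1096 km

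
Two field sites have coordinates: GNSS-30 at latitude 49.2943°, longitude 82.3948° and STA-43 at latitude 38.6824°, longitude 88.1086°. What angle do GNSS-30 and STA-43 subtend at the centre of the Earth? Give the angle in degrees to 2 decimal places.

Δφ = -10.6119°,  Δλ = 5.7138°
a = sin²(Δφ/2) + cos φ₁ cos φ₂ sin²(Δλ/2) = 0.009816
c = 2·arcsin(√a) = 0.198479 rad = 11.3720°

11.37°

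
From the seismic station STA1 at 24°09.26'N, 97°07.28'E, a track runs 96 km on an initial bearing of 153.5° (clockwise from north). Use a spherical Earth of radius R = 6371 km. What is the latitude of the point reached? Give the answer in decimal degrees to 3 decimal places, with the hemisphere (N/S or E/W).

STA1: φ = +24.15433°, λ = +97.12133°
δ = d/R = 96/6371 = 0.015068 rad
φ₂ = arcsin(sin φ₁ cos δ + cos φ₁ sin δ cos θ)
   = arcsin(0.40920·0.99989 + 0.91245·0.01507·-0.89493) = 23.38112°
λ₂ = λ₁ + atan2(sin θ sin δ cos φ₁, cos δ − sin φ₁ sin φ₂) = 97.54101°

23.381°N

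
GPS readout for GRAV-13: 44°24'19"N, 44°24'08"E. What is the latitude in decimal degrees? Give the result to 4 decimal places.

44° + 24′/60 + 19″/3600 = 44 + 0.40000 + 0.00528 = 44.4053°

44.4053°N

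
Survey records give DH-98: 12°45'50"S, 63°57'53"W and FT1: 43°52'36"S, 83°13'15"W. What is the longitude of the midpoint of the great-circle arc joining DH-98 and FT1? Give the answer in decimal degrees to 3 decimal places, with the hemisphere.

DH-98: φ = -12.76389°, λ = -63.96472°
FT1: φ = -43.87667°, λ = -83.22083°
Bx = cos φ₂ cos Δλ = 0.680506,  By = cos φ₂ sin Δλ = -0.237725
φₘ = atan2(sin φ₁ + sin φ₂, √((cos φ₁ + Bx)² + By²)) = -28.65323°
λₘ = λ₁ + atan2(By, cos φ₁ + Bx) = -72.13492°

72.135°W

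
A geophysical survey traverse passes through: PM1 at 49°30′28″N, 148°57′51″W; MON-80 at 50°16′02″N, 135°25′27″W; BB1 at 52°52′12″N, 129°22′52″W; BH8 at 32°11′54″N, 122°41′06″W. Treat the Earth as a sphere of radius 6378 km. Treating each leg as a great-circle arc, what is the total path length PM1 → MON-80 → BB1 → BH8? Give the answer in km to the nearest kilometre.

3845 km

PM1: φ = +49.50778°, λ = -148.96417°
MON-80: φ = +50.26722°, λ = -135.42417°
BB1: φ = +52.87000°, λ = -129.38111°
BH8: φ = +32.19833°, λ = -122.68500°
PM1→MON-80: c = 0.152620 rad, d = 973.41 km
MON-80→BB1: c = 0.079717 rad, d = 508.44 km
BB1→BH8: c = 0.370533 rad, d = 2363.26 km
Total = 973.41 + 508.44 + 2363.26 = 3845.11 km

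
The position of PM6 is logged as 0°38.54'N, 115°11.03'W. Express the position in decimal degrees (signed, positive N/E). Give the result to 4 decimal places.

lat: 0.6423° N → +0.6423°
lon: 115.1838° W → -115.1838°

+0.6423°, -115.1838°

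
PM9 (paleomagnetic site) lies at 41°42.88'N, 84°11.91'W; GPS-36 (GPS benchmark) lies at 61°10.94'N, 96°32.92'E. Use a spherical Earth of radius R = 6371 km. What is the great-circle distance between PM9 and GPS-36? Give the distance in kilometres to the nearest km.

8573 km

PM9: φ = +41.71467°, λ = -84.19850°
GPS-36: φ = +61.18233°, λ = +96.54867°
Δφ = 19.4677°,  Δλ = -179.2528°
a = sin²(Δφ/2) + cos φ₁ cos φ₂ sin²(Δλ/2) = 0.388385
c = 2·arcsin(√a) = 1.345670 rad = 77.1012°
d = R·c = 6371 × 1.345670 = 8573.3 km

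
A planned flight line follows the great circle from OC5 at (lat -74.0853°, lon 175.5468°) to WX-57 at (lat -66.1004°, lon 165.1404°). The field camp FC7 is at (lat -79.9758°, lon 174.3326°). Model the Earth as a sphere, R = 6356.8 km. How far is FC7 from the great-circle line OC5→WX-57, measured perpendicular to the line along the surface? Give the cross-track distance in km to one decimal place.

336.2 km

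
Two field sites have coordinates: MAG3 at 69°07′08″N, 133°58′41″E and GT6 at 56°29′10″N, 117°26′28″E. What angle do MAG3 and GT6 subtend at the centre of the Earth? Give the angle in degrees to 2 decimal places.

14.61°

MAG3: φ = +69.11889°, λ = +133.97806°
GT6: φ = +56.48611°, λ = +117.44111°
Δφ = -12.6328°,  Δλ = -16.5369°
a = sin²(Δφ/2) + cos φ₁ cos φ₂ sin²(Δλ/2) = 0.016174
c = 2·arcsin(√a) = 0.255047 rad = 14.6131°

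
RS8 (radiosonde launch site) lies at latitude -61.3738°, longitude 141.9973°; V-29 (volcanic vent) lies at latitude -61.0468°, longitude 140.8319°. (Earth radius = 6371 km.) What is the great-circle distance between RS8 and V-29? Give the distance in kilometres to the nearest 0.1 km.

Δφ = 0.3270°,  Δλ = -1.1654°
a = sin²(Δφ/2) + cos φ₁ cos φ₂ sin²(Δλ/2) = 0.000032
c = 2·arcsin(√a) = 0.011337 rad = 0.6496°
d = R·c = 6371 × 0.011337 = 72.2 km

72.2 km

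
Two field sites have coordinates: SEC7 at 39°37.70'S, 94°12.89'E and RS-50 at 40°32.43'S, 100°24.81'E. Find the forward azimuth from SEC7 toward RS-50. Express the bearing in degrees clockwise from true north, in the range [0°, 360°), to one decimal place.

102.9°

SEC7: φ = -39.62833°, λ = +94.21483°
RS-50: φ = -40.54050°, λ = +100.41350°
Δλ = 6.1987°
y = sin Δλ · cos φ₂ = 0.082056
x = cos φ₁ sin φ₂ − sin φ₁ cos φ₂ cos Δλ = -0.018753
θ = atan2(y, x) = 102.8735° → 102.8735° (mod 360°)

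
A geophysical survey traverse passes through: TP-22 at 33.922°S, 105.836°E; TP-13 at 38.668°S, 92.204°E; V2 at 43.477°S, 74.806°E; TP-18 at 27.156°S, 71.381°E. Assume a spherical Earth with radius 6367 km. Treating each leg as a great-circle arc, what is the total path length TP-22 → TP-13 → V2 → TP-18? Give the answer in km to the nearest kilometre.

4717 km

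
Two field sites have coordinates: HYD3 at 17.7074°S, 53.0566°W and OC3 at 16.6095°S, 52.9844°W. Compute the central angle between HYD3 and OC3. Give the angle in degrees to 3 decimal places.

Δφ = 1.0979°,  Δλ = 0.0722°
a = sin²(Δφ/2) + cos φ₁ cos φ₂ sin²(Δλ/2) = 0.000092
c = 2·arcsin(√a) = 0.019200 rad = 1.1001°

1.100°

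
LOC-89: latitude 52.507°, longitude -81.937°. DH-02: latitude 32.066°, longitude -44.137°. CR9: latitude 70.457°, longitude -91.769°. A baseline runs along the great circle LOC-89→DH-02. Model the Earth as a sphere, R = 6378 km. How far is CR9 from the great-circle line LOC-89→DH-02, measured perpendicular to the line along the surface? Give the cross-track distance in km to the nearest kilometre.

1733 km

δ₁₃ = central angle LOC-89→CR9 = 0.322849 rad  (haversine)
θ₁₃ = bearing LOC-89→CR9 = 349.628°,  θ₁₂ = bearing LOC-89→DH-02 = 111.838°
dₓₜ = R·arcsin(sin δ₁₃ · sin(θ₁₃ − θ₁₂)) = 6378·arcsin(0.31727·sin(237.790°)) = -1733.375 km
|dₓₜ| = 1733.375 km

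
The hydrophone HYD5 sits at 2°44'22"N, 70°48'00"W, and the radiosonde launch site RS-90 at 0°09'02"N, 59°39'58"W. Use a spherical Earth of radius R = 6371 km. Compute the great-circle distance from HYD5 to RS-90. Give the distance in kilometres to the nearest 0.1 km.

HYD5: φ = +2.73944°, λ = -70.80000°
RS-90: φ = +0.15056°, λ = -59.66611°
Δφ = -2.5889°,  Δλ = 11.1339°
a = sin²(Δφ/2) + cos φ₁ cos φ₂ sin²(Δλ/2) = 0.009910
c = 2·arcsin(√a) = 0.199431 rad = 11.4265°
d = R·c = 6371 × 0.199431 = 1270.6 km

1270.6 km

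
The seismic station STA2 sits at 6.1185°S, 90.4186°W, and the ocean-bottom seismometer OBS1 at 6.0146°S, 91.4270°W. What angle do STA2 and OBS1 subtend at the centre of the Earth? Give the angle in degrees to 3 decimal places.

Δφ = 0.1039°,  Δλ = -1.0084°
a = sin²(Δφ/2) + cos φ₁ cos φ₂ sin²(Δλ/2) = 0.000077
c = 2·arcsin(√a) = 0.017595 rad = 1.0081°

1.008°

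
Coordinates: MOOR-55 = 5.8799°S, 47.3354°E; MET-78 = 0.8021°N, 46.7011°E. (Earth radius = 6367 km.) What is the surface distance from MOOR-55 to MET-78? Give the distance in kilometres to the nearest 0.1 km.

Δφ = 6.6820°,  Δλ = -0.6343°
a = sin²(Δφ/2) + cos φ₁ cos φ₂ sin²(Δλ/2) = 0.003427
c = 2·arcsin(√a) = 0.117146 rad = 6.7119°
d = R·c = 6367 × 0.117146 = 745.9 km

745.9 km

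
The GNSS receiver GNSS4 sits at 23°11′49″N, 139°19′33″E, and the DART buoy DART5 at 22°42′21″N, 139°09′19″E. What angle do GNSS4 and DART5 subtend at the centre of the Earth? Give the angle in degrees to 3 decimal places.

0.516°

GNSS4: φ = +23.19694°, λ = +139.32583°
DART5: φ = +22.70583°, λ = +139.15528°
Δφ = -0.4911°,  Δλ = -0.1706°
a = sin²(Δφ/2) + cos φ₁ cos φ₂ sin²(Δλ/2) = 0.000020
c = 2·arcsin(√a) = 0.008999 rad = 0.5156°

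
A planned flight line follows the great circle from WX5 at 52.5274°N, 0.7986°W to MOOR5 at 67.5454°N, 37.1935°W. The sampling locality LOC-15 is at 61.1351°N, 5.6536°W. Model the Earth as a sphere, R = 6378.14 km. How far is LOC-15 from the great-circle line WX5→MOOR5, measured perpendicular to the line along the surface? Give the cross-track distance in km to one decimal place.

346.7 km

δ₁₃ = central angle WX5→LOC-15 = 0.157117 rad  (haversine)
θ₁₃ = bearing WX5→LOC-15 = 344.864°,  θ₁₂ = bearing WX5→MOOR5 = 324.545°
dₓₜ = R·arcsin(sin δ₁₃ · sin(θ₁₃ − θ₁₂)) = 6378.14·arcsin(0.15647·sin(20.319°)) = 346.720 km
|dₓₜ| = 346.720 km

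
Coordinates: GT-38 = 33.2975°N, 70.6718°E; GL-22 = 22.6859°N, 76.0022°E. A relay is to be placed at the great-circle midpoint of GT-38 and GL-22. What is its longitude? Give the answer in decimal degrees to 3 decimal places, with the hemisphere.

73.469°E

Bx = cos φ₂ cos Δλ = 0.918643,  By = cos φ₂ sin Δλ = 0.085712
φₘ = atan2(sin φ₁ + sin φ₂, √((cos φ₁ + Bx)² + By²)) = 28.01734°
λₘ = λ₁ + atan2(By, cos φ₁ + Bx) = 73.46865°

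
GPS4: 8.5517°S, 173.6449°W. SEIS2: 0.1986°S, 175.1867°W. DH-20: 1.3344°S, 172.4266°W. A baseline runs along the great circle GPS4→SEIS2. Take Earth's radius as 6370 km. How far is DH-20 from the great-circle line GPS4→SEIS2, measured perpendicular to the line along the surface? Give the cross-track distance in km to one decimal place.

279.0 km

δ₁₃ = central angle GPS4→DH-20 = 0.127732 rad  (haversine)
θ₁₃ = bearing GPS4→DH-20 = 9.606°,  θ₁₂ = bearing GPS4→SEIS2 = 349.503°
dₓₜ = R·arcsin(sin δ₁₃ · sin(θ₁₃ − θ₁₂)) = 6370·arcsin(0.12739·sin(-339.898°)) = 278.979 km
|dₓₜ| = 278.979 km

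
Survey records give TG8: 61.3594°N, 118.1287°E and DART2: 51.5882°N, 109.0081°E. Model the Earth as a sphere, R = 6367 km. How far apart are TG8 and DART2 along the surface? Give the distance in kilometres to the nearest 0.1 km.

Δφ = -9.7712°,  Δλ = -9.1206°
a = sin²(Δφ/2) + cos φ₁ cos φ₂ sin²(Δλ/2) = 0.009136
c = 2·arcsin(√a) = 0.191456 rad = 10.9696°
d = R·c = 6367 × 0.191456 = 1219.0 km

1219.0 km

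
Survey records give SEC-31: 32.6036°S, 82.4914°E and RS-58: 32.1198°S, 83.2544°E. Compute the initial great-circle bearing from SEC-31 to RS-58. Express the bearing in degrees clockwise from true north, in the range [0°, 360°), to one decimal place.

53.3°

Δλ = 0.7630°
y = sin Δλ · cos φ₂ = 0.011278
x = cos φ₁ sin φ₂ − sin φ₁ cos φ₂ cos Δλ = 0.008403
θ = atan2(y, x) = 53.3104° → 53.3104° (mod 360°)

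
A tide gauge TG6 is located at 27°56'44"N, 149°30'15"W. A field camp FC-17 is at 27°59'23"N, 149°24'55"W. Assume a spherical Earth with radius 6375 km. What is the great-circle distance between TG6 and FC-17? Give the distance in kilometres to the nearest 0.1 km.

10.0 km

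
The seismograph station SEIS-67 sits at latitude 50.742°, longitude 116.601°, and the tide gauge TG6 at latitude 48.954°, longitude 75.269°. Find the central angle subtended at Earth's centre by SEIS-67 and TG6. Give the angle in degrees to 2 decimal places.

26.36°

Δφ = -1.7880°,  Δλ = -41.3320°
a = sin²(Δφ/2) + cos φ₁ cos φ₂ sin²(Δλ/2) = 0.052001
c = 2·arcsin(√a) = 0.460121 rad = 26.3630°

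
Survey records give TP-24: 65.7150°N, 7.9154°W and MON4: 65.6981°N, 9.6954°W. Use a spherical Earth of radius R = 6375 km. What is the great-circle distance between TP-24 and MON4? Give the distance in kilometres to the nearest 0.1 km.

81.5 km

Δφ = -0.0169°,  Δλ = -1.7800°
a = sin²(Δφ/2) + cos φ₁ cos φ₂ sin²(Δλ/2) = 0.000041
c = 2·arcsin(√a) = 0.012784 rad = 0.7325°
d = R·c = 6375 × 0.012784 = 81.5 km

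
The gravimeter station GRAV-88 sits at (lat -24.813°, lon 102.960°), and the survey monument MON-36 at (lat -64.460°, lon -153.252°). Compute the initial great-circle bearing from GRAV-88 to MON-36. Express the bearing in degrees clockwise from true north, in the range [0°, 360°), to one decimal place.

Δλ = 103.7880°
y = sin Δλ · cos φ₂ = 0.418717
x = cos φ₁ sin φ₂ − sin φ₁ cos φ₂ cos Δλ = -0.862109
θ = atan2(y, x) = 154.0946° → 154.0946° (mod 360°)

154.1°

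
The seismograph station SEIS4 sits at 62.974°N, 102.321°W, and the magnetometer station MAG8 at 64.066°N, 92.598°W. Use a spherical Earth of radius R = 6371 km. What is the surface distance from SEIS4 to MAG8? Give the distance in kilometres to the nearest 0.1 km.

496.6 km

Δφ = 1.0920°,  Δλ = 9.7230°
a = sin²(Δφ/2) + cos φ₁ cos φ₂ sin²(Δλ/2) = 0.001518
c = 2·arcsin(√a) = 0.077944 rad = 4.4659°
d = R·c = 6371 × 0.077944 = 496.6 km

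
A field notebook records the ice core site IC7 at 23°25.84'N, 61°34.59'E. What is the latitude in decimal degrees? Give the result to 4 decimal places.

23.4307°N

23° + 25.84′/60 = 23 + 0.43067 = 23.4307°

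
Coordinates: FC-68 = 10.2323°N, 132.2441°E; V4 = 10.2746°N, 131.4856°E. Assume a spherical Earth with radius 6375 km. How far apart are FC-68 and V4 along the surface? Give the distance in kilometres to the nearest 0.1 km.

83.2 km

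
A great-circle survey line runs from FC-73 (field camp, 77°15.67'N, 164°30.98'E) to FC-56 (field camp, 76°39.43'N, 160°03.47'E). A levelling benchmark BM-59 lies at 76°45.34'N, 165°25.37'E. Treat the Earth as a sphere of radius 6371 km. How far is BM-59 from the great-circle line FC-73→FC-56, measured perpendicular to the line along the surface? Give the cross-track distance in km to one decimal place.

60.2 km

FC-73: φ = +77.26117°, λ = +164.51633°
FC-56: φ = +76.65717°, λ = +160.05783°
BM-59: φ = +76.75567°, λ = +165.42283°
δ₁₃ = central angle FC-73→BM-59 = 0.009512 rad  (haversine)
θ₁₃ = bearing FC-73→BM-59 = 157.601°,  θ₁₂ = bearing FC-73→FC-56 = 241.205°
dₓₜ = R·arcsin(sin δ₁₃ · sin(θ₁₃ − θ₁₂)) = 6371·arcsin(0.00951·sin(-83.604°)) = -60.226 km
|dₓₜ| = 60.226 km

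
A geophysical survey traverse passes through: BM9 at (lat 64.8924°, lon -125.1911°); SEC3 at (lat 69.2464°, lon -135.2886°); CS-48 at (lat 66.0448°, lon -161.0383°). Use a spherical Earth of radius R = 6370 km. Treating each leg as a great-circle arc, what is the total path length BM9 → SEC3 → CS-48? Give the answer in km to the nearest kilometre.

1786 km

BM9→SEC3: c = 0.102171 rad, d = 650.83 km
SEC3→CS-48: c = 0.178266 rad, d = 1135.56 km
Total = 650.83 + 1135.56 = 1786.38 km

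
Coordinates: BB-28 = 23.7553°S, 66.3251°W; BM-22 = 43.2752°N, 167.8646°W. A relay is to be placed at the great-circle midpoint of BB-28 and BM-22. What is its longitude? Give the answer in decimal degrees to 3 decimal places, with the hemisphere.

109.152°W

Bx = cos φ₂ cos Δλ = -0.145646,  By = cos φ₂ sin Δλ = -0.713353
φₘ = atan2(sin φ₁ + sin φ₂, √((cos φ₁ + Bx)² + By²)) = 15.07593°
λₘ = λ₁ + atan2(By, cos φ₁ + Bx) = -109.15191°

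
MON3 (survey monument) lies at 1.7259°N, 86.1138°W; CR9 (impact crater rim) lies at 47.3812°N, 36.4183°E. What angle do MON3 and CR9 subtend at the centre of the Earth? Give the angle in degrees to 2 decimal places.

109.99°

Δφ = 45.6553°,  Δλ = 122.5321°
a = sin²(Δφ/2) + cos φ₁ cos φ₂ sin²(Δλ/2) = 0.670903
c = 2·arcsin(√a) = 1.919635 rad = 109.9870°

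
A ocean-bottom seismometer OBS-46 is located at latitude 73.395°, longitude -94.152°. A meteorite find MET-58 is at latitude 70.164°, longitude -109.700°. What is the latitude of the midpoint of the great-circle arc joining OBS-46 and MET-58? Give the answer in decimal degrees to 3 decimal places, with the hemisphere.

Bx = cos φ₂ cos Δλ = 0.326912,  By = cos φ₂ sin Δλ = -0.090956
φₘ = atan2(sin φ₁ + sin φ₂, √((cos φ₁ + Bx)² + By²)) = 71.93488°
λₘ = λ₁ + atan2(By, cos φ₁ + Bx) = -102.59614°

71.935°N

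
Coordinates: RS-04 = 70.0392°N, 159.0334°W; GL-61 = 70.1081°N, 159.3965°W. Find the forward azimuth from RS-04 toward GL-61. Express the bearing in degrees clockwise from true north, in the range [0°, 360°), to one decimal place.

299.3°

Δλ = -0.3631°
y = sin Δλ · cos φ₂ = -0.002156
x = cos φ₁ sin φ₂ − sin φ₁ cos φ₂ cos Δλ = 0.001209
θ = atan2(y, x) = -60.7215° → 299.2785° (mod 360°)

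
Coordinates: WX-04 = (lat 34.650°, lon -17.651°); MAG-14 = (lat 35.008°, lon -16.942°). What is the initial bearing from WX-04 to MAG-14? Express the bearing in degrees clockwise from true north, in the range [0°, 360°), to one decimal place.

Δλ = 0.7090°
y = sin Δλ · cos φ₂ = 0.010135
x = cos φ₁ sin φ₂ − sin φ₁ cos φ₂ cos Δλ = 0.006284
θ = atan2(y, x) = 58.2009° → 58.2009° (mod 360°)

58.2°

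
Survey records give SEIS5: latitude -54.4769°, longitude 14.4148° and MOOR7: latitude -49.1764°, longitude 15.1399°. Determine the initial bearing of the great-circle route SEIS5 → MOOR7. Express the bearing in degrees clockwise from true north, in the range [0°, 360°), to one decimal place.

5.1°

Δλ = 0.7251°
y = sin Δλ · cos φ₂ = 0.008273
x = cos φ₁ sin φ₂ − sin φ₁ cos φ₂ cos Δλ = 0.092337
θ = atan2(y, x) = 5.1198° → 5.1198° (mod 360°)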